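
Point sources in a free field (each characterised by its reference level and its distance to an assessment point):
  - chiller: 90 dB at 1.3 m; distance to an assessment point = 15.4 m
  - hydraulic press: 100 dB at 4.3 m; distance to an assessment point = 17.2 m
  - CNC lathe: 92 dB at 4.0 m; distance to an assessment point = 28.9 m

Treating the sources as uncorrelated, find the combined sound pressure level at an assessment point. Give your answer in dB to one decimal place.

First find each source's level at the receiver (point-source: −20·log₁₀(r/r_ref)), then combine on an intensity basis.
chiller: 90 − 20·log₁₀(15.4/1.3) = 90 − 21.47 = 68.53 dB.
hydraulic press: 100 − 20·log₁₀(17.2/4.3) = 100 − 12.04 = 87.96 dB.
CNC lathe: 92 − 20·log₁₀(28.9/4.0) = 92 − 17.18 = 74.82 dB.
Σ 10^(L/10) = 6.625e+08 → L_total = 10·log₁₀(6.625e+08) = 88.21 dB.

88.2 dB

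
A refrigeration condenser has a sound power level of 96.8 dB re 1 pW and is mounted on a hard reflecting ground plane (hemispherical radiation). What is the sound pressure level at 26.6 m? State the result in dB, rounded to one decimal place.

Free-field hemispherical radiation: L_p = L_w − 10·log₁₀(2π·r²), r = 26.6 m.
2π·r² = 4446 m², 10·log₁₀ of that is 36.479 dB.
L_p = 96.8 − 36.479 = 60.32 dB.

60.3 dB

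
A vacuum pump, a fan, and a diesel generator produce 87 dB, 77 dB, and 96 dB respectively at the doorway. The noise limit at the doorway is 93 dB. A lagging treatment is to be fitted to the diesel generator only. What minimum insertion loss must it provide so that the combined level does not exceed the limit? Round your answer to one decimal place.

4.4 dB

The untreated sources together contribute 10^(87/10) + 10^(77/10) = 5.513e+08, i.e. 87.41 dB.
To meet 93 dB overall, the treated diesel generator may contribute at most 10^(93/10) − 5.513e+08 = 1.444e+09, i.e. 91.60 dB.
Required insertion loss = 96 − 91.60 = 4.40 dB.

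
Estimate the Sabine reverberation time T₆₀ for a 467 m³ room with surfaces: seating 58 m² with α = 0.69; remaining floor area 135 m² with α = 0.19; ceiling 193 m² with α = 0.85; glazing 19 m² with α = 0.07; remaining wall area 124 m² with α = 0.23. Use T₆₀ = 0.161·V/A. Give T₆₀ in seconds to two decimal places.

0.29 s

Summing Sᵢαᵢ: 58·0.69 + 135·0.19 + 193·0.85 + 19·0.07 + 124·0.23 = 259.57 m².
T₆₀ = 0.161·V/A = 0.161·467/259.57 = 0.290 s.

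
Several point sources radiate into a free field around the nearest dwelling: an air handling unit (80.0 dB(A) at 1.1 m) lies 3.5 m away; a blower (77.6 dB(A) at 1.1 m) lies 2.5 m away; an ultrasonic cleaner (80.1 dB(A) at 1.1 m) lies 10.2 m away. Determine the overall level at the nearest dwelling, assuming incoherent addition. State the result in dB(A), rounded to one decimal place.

Apply inverse-square spreading to bring every level to the receiver, then sum 10^(L/10).
air handling unit: 80.0 − 20·log₁₀(3.5/1.1) = 80.0 − 10.05 = 69.95 dB(A).
blower: 77.6 − 20·log₁₀(2.5/1.1) = 77.6 − 7.13 = 70.47 dB(A).
ultrasonic cleaner: 80.1 − 20·log₁₀(10.2/1.1) = 80.1 − 19.34 = 60.76 dB(A).
Σ 10^(L/10) = 2.221e+07 → L_total = 10·log₁₀(2.221e+07) = 73.47 dB(A).

73.5 dB(A)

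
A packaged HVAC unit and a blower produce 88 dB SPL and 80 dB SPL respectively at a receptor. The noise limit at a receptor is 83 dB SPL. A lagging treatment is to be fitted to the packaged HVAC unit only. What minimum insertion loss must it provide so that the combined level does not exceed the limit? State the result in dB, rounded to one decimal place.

The untreated sources together contribute 10^(80/10) = 1.000e+08, i.e. 80.00 dB SPL.
To meet 83 dB SPL overall, the treated packaged HVAC unit may contribute at most 10^(83/10) − 1.000e+08 = 9.953e+07, i.e. 79.98 dB SPL.
So the packaged HVAC unit must be reduced from 88 to 79.98 dB SPL: IL = 8.02 dB.

8.0 dB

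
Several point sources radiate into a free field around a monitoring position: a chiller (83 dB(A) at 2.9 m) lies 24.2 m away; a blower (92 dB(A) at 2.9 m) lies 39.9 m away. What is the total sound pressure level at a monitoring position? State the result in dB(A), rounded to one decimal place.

Propagate each source to the receiver with L = L_ref − 20·log₁₀(r/r_ref), then add intensities.
chiller: 83 − 20·log₁₀(24.2/2.9) = 83 − 18.43 = 64.57 dB(A).
blower: 92 − 20·log₁₀(39.9/2.9) = 92 − 22.77 = 69.23 dB(A).
Σ 10^(L/10) = 1.124e+07 → L_total = 10·log₁₀(1.124e+07) = 70.51 dB(A).

70.5 dB(A)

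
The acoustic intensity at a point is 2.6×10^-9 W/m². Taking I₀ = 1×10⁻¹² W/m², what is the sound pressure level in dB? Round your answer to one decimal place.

34.1 dB

L = 10·log₁₀(I/I₀) = 10·log₁₀(2.6×10^-9/10⁻¹²) = 10·log₁₀(2.6×10^3).
L = 10·(0.4150 + 3) = 34.15 dB.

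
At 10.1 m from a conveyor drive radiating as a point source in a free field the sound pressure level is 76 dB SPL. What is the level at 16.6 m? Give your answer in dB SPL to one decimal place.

Spherical spreading from a point source gives a 20·log₁₀(r₂/r₁) drop.
L₂ = 76 − 20·log₁₀(16.6/10.1) = 76 − 4.316 = 71.68 dB SPL.

71.7 dB SPL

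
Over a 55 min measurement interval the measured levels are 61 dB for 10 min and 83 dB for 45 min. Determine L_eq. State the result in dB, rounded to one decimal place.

82.1 dB

Weight each interval's intensity by its duration and average over T = 55 min:
Σ tᵢ·10^(Lᵢ/10) = 10·10^(61/10) + 45·10^(83/10) = 8.991e+09.
L_eq = 10·log₁₀(8.991e+09/55) = 82.13 dB.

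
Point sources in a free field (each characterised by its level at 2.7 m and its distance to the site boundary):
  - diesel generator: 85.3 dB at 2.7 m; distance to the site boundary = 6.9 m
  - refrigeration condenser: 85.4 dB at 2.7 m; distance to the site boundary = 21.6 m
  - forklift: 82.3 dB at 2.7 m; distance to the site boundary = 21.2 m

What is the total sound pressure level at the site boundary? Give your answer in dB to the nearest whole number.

78 dB

First find each source's level at the receiver (point-source: −20·log₁₀(r/r_ref)), then combine on an intensity basis.
diesel generator: 85.3 − 20·log₁₀(6.9/2.7) = 85.3 − 8.15 = 77.15 dB.
refrigeration condenser: 85.4 − 20·log₁₀(21.6/2.7) = 85.4 − 18.06 = 67.34 dB.
forklift: 82.3 − 20·log₁₀(21.2/2.7) = 82.3 − 17.90 = 64.40 dB.
Σ 10^(L/10) = 6.006e+07 → L_total = 10·log₁₀(6.006e+07) = 77.79 dB.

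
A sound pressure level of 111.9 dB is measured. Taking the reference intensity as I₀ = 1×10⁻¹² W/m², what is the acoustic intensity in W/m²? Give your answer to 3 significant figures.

0.155 W/m²

I/I₀ = 10^(111.9/10) = 1.549e+11, so I = 1.549e+11 × 10⁻¹² W/m².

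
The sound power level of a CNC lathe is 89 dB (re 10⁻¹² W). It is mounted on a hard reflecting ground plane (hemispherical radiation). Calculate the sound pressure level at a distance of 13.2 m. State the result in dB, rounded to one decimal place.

58.6 dB

L_p = L_w − 10·log₁₀(2π·r²) with r = 13.2 m.
2π·r² = 1095 m², 10·log₁₀ of that is 30.393 dB.
L_p = 89 − 30.393 = 58.61 dB.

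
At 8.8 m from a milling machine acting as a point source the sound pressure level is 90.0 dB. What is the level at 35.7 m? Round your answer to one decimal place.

77.8 dB

Spherical spreading from a point source gives a 20·log₁₀(r₂/r₁) drop.
L₂ = 90.0 − 20·log₁₀(35.7/8.8) = 90.0 − 12.164 = 77.84 dB.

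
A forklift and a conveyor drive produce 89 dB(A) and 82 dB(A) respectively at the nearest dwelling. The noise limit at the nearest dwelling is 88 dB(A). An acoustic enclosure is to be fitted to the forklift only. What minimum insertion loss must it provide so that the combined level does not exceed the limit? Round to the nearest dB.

Fixed contribution from the other source: Σ 10^(L/10) = 10^(82/10) = 1.585e+08 (82.00 dB(A)).
The limit corresponds to 10^(88/10) = 6.310e+08; subtracting the fixed part leaves 4.725e+08 for the forklift, i.e. 86.74 dB(A).
Required insertion loss = 89 − 86.74 = 2.26 dB.

2 dB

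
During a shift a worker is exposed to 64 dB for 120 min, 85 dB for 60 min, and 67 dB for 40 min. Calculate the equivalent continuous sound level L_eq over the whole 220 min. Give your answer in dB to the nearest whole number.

The energy average is taken in the linear domain: L_eq = 10·log₁₀[(Σ tᵢ·10^(Lᵢ/10))/T], T = 220 min.
Σ tᵢ·10^(Lᵢ/10) = 120·10^(64/10) + 60·10^(85/10) + 40·10^(67/10) = 1.948e+10.
L_eq = 10·log₁₀(1.948e+10/220) = 79.47 dB.

79 dB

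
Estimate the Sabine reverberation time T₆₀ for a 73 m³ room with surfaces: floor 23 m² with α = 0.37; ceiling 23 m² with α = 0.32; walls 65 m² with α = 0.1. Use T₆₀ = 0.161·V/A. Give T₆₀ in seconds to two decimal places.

0.53 s

A = Σ Sᵢαᵢ = 23·0.37 + 23·0.32 + 65·0.1 = 22.37 m².
T₆₀ = 0.161 × 73 / 22.37 = 0.525 s.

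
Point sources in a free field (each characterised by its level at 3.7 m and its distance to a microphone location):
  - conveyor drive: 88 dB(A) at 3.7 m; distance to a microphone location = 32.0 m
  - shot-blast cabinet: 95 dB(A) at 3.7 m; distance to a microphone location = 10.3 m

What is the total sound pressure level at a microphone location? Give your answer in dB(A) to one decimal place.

Apply inverse-square spreading to bring every level to the receiver, then sum 10^(L/10).
conveyor drive: 88 − 20·log₁₀(32.0/3.7) = 88 − 18.74 = 69.26 dB(A).
shot-blast cabinet: 95 − 20·log₁₀(10.3/3.7) = 95 − 8.89 = 86.11 dB(A).
Σ 10^(L/10) = 4.165e+08 → L_total = 10·log₁₀(4.165e+08) = 86.20 dB(A).

86.2 dB(A)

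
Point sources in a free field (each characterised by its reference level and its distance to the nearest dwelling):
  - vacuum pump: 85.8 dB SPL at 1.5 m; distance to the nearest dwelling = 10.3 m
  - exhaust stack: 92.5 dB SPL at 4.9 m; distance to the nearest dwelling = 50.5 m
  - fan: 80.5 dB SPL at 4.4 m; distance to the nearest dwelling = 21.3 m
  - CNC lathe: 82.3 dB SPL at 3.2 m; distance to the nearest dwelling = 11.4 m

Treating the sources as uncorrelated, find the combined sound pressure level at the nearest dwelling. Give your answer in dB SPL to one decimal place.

First find each source's level at the receiver (point-source: −20·log₁₀(r/r_ref)), then combine on an intensity basis.
vacuum pump: 85.8 − 20·log₁₀(10.3/1.5) = 85.8 − 16.73 = 69.07 dB SPL.
exhaust stack: 92.5 − 20·log₁₀(50.5/4.9) = 92.5 − 20.26 = 72.24 dB SPL.
fan: 80.5 − 20·log₁₀(21.3/4.4) = 80.5 − 13.70 = 66.80 dB SPL.
CNC lathe: 82.3 − 20·log₁₀(11.4/3.2) = 82.3 − 11.04 = 71.26 dB SPL.
Σ 10^(L/10) = 4.297e+07 → L_total = 10·log₁₀(4.297e+07) = 76.33 dB SPL.

76.3 dB SPL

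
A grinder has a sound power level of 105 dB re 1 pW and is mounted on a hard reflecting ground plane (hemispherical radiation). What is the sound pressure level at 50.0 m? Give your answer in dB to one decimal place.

63.0 dB

The power spreads over a hemisphere of area 2π·r², so L_p = L_w − 10·log₁₀(2π·r²).
2π·r² = 1.571e+04 m², 10·log₁₀ of that is 41.961 dB.
L_p = 105 − 41.961 = 63.04 dB.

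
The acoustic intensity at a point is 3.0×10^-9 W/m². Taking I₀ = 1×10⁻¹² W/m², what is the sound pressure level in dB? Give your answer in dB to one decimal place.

34.8 dB

Dividing by I₀ shifts the exponent by 12: I/I₀ = 3.0×10^3.
L = 10·(0.4771 + 3) = 34.77 dB.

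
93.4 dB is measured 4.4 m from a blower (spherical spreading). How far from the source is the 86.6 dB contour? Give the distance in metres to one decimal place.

For a point source L₁ − L₂ = 20·log₁₀(r₂/r₁), so r₂ = r₁·10^((L₁−L₂)/20).
r₂ = 4.4·10^((93.4−86.6)/20) = 4.4·10^(6.8/20) = 9.63 m.

9.6 m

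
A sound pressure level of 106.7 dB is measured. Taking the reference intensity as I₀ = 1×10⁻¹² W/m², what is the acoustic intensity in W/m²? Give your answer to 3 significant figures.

0.0468 W/m²

I = I₀·10^(L/10) = 10⁻¹² × 10^(106.7/10) = 10^(-1.330).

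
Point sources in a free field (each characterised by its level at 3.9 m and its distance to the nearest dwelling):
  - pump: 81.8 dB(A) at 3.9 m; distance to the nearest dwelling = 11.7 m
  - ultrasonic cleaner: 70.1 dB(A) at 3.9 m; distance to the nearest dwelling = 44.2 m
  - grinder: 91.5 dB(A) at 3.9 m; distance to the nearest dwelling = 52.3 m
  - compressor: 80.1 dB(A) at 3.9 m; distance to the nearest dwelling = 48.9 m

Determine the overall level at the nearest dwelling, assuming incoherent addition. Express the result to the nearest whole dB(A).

74 dB(A)

Propagate each source to the receiver with L = L_ref − 20·log₁₀(r/r_ref), then add intensities.
pump: 81.8 − 20·log₁₀(11.7/3.9) = 81.8 − 9.54 = 72.26 dB(A).
ultrasonic cleaner: 70.1 − 20·log₁₀(44.2/3.9) = 70.1 − 21.09 = 49.01 dB(A).
grinder: 91.5 − 20·log₁₀(52.3/3.9) = 91.5 − 22.55 = 68.95 dB(A).
compressor: 80.1 − 20·log₁₀(48.9/3.9) = 80.1 − 21.96 = 58.14 dB(A).
Σ 10^(L/10) = 2.540e+07 → L_total = 10·log₁₀(2.540e+07) = 74.05 dB(A).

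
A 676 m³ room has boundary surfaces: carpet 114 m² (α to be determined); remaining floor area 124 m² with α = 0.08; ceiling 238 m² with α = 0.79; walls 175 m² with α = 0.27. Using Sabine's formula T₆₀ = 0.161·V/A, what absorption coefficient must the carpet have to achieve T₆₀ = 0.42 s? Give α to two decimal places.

A = 0.161·V/T₆₀ = 0.161·676/0.42 = 259.13 m² sabins.
Absorption from the other surfaces = 124·0.08 + 238·0.79 + 175·0.27 = 245.19 m², so the carpet must supply 13.94 m² over 114 m².
α = 13.94/114 = 0.122.

0.12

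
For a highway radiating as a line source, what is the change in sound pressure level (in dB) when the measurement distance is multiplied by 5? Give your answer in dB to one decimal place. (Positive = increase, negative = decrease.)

Line-source spreading: ΔL = −10·log₁₀(r₂/r₁).
ΔL = −10·log₁₀(5) = -6.99 dB.

-7.0 dB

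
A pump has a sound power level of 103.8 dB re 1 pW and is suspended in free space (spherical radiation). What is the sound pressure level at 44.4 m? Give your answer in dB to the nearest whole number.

The power spreads over a sphere of area 4π·r², so L_p = L_w − 10·log₁₀(4π·r²).
4π·r² = 2.477e+04 m², 10·log₁₀ of that is 43.940 dB.
L_p = 103.8 − 43.940 = 59.86 dB.

60 dB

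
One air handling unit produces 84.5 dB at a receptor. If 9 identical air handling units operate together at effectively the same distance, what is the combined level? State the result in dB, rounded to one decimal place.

94.0 dB

L_total = L₁ + 10·log₁₀ N for N identical incoherent sources.
L_total = 84.5 + 10·log₁₀(9) = 84.5 + 9.542 = 94.04 dB.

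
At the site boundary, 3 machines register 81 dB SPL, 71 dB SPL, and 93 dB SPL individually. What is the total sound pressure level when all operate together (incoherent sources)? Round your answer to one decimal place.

93.3 dB SPL

Incoherent sources combine by intensity addition: L_total = 10·log₁₀(Σ 10^(L_i/10)).
Σ 10^(L/10) = 10^(81/10) + 10^(71/10) + 10^(93/10) = 2.134e+09.
L_total = 10·log₁₀(2.134e+09) = 93.29 dB SPL.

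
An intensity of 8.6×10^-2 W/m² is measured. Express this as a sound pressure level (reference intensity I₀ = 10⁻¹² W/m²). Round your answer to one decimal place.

109.3 dB

L = 10·log₁₀(I/I₀) = 10·log₁₀(8.6×10^-2/10⁻¹²) = 10·log₁₀(8.6×10^10).
L = 10·(0.9345 + 10) = 109.34 dB.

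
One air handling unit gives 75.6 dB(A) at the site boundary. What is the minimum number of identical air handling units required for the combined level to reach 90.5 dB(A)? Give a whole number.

Need L₁ + 10·log₁₀ N ≥ 90.5, i.e. log₁₀ N ≥ 1.49.
N ≥ 10^(14.9/10) = 30.903, so N = 31.

31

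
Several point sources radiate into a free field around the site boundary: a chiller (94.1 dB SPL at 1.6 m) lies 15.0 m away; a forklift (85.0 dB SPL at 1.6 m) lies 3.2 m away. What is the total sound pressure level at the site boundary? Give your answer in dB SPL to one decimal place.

Propagate each source to the receiver with L = L_ref − 20·log₁₀(r/r_ref), then add intensities.
chiller: 94.1 − 20·log₁₀(15.0/1.6) = 94.1 − 19.44 = 74.66 dB SPL.
forklift: 85.0 − 20·log₁₀(3.2/1.6) = 85.0 − 6.02 = 78.98 dB SPL.
Σ 10^(L/10) = 1.083e+08 → L_total = 10·log₁₀(1.083e+08) = 80.35 dB SPL.

80.3 dB SPL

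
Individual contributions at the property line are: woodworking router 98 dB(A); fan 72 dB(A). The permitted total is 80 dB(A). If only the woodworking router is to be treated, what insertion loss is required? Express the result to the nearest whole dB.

19 dB

Everything except the woodworking router sums to 10^(72/10) = 1.585e+07 in linear terms, 72.00 dB(A).
The limit corresponds to 10^(80/10) = 1.000e+08; subtracting the fixed part leaves 8.415e+07 for the woodworking router, i.e. 79.25 dB(A).
So the woodworking router must be reduced from 98 to 79.25 dB(A): IL = 18.75 dB.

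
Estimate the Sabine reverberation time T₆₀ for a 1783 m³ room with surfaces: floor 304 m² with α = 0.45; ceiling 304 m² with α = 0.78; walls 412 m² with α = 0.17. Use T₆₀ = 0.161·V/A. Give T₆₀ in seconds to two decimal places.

Summing Sᵢαᵢ: 304·0.45 + 304·0.78 + 412·0.17 = 443.96 m².
T₆₀ = 0.161·V/A = 0.161·1783/443.96 = 0.647 s.

0.65 s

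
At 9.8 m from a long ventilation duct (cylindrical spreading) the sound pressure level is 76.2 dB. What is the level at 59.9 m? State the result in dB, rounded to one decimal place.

68.3 dB

For a line source, L₂ = L₁ − 10·log₁₀(r₂/r₁).
L₂ = 76.2 − 10·log₁₀(59.9/9.8) = 76.2 − 7.862 = 68.34 dB.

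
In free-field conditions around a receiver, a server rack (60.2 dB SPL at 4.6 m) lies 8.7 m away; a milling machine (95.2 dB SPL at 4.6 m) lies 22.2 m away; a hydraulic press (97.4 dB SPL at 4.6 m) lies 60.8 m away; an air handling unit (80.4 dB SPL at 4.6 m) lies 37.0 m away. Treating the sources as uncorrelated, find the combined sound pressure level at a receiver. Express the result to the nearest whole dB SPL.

82 dB SPL

Apply inverse-square spreading to bring every level to the receiver, then sum 10^(L/10).
server rack: 60.2 − 20·log₁₀(8.7/4.6) = 60.2 − 5.54 = 54.66 dB SPL.
milling machine: 95.2 − 20·log₁₀(22.2/4.6) = 95.2 − 13.67 = 81.53 dB SPL.
hydraulic press: 97.4 − 20·log₁₀(60.8/4.6) = 97.4 − 22.42 = 74.98 dB SPL.
air handling unit: 80.4 − 20·log₁₀(37.0/4.6) = 80.4 − 18.11 = 62.29 dB SPL.
Σ 10^(L/10) = 1.756e+08 → L_total = 10·log₁₀(1.756e+08) = 82.45 dB SPL.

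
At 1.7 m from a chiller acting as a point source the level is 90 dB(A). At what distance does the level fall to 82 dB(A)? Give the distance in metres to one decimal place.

Point-source spreading drops the level by 20·log₁₀(r₂/r₁); inverting, r₂/r₁ = 10^(ΔL/20).
r₂ = 1.7·10^((90−82)/20) = 1.7·10^(8.0/20) = 4.27 m.

4.3 m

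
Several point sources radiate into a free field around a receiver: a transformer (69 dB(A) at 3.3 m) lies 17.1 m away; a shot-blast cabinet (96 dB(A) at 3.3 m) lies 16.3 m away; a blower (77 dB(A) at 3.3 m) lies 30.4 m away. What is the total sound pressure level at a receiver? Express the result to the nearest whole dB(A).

Propagate each source to the receiver with L = L_ref − 20·log₁₀(r/r_ref), then add intensities.
transformer: 69 − 20·log₁₀(17.1/3.3) = 69 − 14.29 = 54.71 dB(A).
shot-blast cabinet: 96 − 20·log₁₀(16.3/3.3) = 96 − 13.87 = 82.13 dB(A).
blower: 77 − 20·log₁₀(30.4/3.3) = 77 − 19.29 = 57.71 dB(A).
Σ 10^(L/10) = 1.641e+08 → L_total = 10·log₁₀(1.641e+08) = 82.15 dB(A).

82 dB(A)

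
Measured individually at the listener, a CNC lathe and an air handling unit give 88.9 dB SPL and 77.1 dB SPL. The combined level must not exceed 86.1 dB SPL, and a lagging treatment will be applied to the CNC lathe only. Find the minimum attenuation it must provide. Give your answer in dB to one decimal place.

3.4 dB

Everything except the CNC lathe sums to 10^(77.1/10) = 5.129e+07 in linear terms, 77.10 dB SPL.
The limit corresponds to 10^(86.1/10) = 4.074e+08; subtracting the fixed part leaves 3.561e+08 for the CNC lathe, i.e. 85.52 dB SPL.
So the CNC lathe must be reduced from 88.9 to 85.52 dB SPL: IL = 3.38 dB.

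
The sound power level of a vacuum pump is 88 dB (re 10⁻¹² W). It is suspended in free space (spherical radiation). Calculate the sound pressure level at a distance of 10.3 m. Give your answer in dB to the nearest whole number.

57 dB

The power spreads over a sphere of area 4π·r², so L_p = L_w − 10·log₁₀(4π·r²).
4π·r² = 1333 m², 10·log₁₀ of that is 31.249 dB.
L_p = 88 − 31.249 = 56.75 dB.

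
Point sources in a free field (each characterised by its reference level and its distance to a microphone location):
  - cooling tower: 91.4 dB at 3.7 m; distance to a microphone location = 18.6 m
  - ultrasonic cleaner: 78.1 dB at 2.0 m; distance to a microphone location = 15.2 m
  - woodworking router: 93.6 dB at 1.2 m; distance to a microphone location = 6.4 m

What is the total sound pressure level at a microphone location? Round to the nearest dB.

First find each source's level at the receiver (point-source: −20·log₁₀(r/r_ref)), then combine on an intensity basis.
cooling tower: 91.4 − 20·log₁₀(18.6/3.7) = 91.4 − 14.03 = 77.37 dB.
ultrasonic cleaner: 78.1 − 20·log₁₀(15.2/2.0) = 78.1 − 17.62 = 60.48 dB.
woodworking router: 93.6 − 20·log₁₀(6.4/1.2) = 93.6 − 14.54 = 79.06 dB.
Σ 10^(L/10) = 1.363e+08 → L_total = 10·log₁₀(1.363e+08) = 81.34 dB.

81 dB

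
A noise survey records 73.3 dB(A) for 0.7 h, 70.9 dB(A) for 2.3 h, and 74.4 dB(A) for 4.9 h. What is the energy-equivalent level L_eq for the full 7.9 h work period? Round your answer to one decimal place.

L_eq = 10·log₁₀[(1/T)·Σ tᵢ·10^(Lᵢ/10)] with T = 7.9 h.
Σ tᵢ·10^(Lᵢ/10) = 0.7·10^(73.3/10) + 2.3·10^(70.9/10) + 4.9·10^(74.4/10) = 1.782e+08.
L_eq = 10·log₁₀(1.782e+08/7.9) = 73.53 dB(A).

73.5 dB(A)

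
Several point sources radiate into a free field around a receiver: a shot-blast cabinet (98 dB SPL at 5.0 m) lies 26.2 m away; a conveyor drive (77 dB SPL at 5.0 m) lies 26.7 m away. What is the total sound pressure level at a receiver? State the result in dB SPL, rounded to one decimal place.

83.6 dB SPL

Propagate each source to the receiver with L = L_ref − 20·log₁₀(r/r_ref), then add intensities.
shot-blast cabinet: 98 − 20·log₁₀(26.2/5.0) = 98 − 14.39 = 83.61 dB SPL.
conveyor drive: 77 − 20·log₁₀(26.7/5.0) = 77 − 14.55 = 62.45 dB SPL.
Σ 10^(L/10) = 2.316e+08 → L_total = 10·log₁₀(2.316e+08) = 83.65 dB SPL.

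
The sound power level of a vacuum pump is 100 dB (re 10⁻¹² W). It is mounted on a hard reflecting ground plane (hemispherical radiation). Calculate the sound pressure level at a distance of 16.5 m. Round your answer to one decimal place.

67.7 dB

Free-field hemispherical radiation: L_p = L_w − 10·log₁₀(2π·r²), r = 16.5 m.
2π·r² = 1711 m², 10·log₁₀ of that is 32.331 dB.
L_p = 100 − 32.331 = 67.67 dB.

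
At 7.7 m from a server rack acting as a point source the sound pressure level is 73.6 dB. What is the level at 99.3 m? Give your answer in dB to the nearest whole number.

Spherical spreading from a point source gives a 20·log₁₀(r₂/r₁) drop.
L₂ = 73.6 − 20·log₁₀(99.3/7.7) = 73.6 − 22.209 = 51.39 dB.

51 dB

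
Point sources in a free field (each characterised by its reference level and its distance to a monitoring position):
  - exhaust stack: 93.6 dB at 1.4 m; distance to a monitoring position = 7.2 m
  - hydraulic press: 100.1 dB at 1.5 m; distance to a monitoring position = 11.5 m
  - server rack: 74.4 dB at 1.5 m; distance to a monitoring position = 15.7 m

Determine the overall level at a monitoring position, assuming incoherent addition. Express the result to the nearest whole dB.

Propagate each source to the receiver with L = L_ref − 20·log₁₀(r/r_ref), then add intensities.
exhaust stack: 93.6 − 20·log₁₀(7.2/1.4) = 93.6 − 14.22 = 79.38 dB.
hydraulic press: 100.1 − 20·log₁₀(11.5/1.5) = 100.1 − 17.69 = 82.41 dB.
server rack: 74.4 − 20·log₁₀(15.7/1.5) = 74.4 − 20.40 = 54.00 dB.
Σ 10^(L/10) = 2.610e+08 → L_total = 10·log₁₀(2.610e+08) = 84.17 dB.

84 dB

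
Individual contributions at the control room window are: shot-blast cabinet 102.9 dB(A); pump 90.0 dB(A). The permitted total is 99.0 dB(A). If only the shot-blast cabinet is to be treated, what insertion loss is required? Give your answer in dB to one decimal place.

4.5 dB

Everything except the shot-blast cabinet sums to 10^(90.0/10) = 1.000e+09 in linear terms, 90.00 dB(A).
To meet 99.0 dB(A) overall, the treated shot-blast cabinet may contribute at most 10^(99.0/10) − 1.000e+09 = 6.943e+09, i.e. 98.42 dB(A).
So the shot-blast cabinet must be reduced from 102.9 to 98.42 dB(A): IL = 4.48 dB.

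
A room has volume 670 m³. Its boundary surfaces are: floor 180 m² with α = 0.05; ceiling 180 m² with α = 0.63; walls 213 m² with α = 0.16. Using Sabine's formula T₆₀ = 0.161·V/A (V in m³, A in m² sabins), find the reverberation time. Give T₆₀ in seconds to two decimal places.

0.69 s

Summing Sᵢαᵢ: 180·0.05 + 180·0.63 + 213·0.16 = 156.48 m².
T₆₀ = 0.161 × 670 / 156.48 = 0.689 s.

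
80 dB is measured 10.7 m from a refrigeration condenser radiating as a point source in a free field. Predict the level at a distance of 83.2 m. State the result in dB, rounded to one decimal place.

Point-source attenuation: ΔL = 20·log₁₀(r₂/r₁) = 20·log₁₀(83.2/10.7) = 17.815 dB.
L₂ = 80 − 20·log₁₀(83.2/10.7) = 80 − 17.815 = 62.19 dB.

62.2 dB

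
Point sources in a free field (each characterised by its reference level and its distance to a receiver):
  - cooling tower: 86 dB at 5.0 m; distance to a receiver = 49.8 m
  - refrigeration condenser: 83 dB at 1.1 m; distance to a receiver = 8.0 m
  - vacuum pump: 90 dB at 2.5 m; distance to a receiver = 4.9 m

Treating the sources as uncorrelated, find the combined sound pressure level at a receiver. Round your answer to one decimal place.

First find each source's level at the receiver (point-source: −20·log₁₀(r/r_ref)), then combine on an intensity basis.
cooling tower: 86 − 20·log₁₀(49.8/5.0) = 86 − 19.97 = 66.03 dB.
refrigeration condenser: 83 − 20·log₁₀(8.0/1.1) = 83 − 17.23 = 65.77 dB.
vacuum pump: 90 − 20·log₁₀(4.9/2.5) = 90 − 5.85 = 84.15 dB.
Σ 10^(L/10) = 2.681e+08 → L_total = 10·log₁₀(2.681e+08) = 84.28 dB.

84.3 dB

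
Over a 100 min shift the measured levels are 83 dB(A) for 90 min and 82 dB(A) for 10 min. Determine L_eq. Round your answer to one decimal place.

82.9 dB(A)

The energy average is taken in the linear domain: L_eq = 10·log₁₀[(Σ tᵢ·10^(Lᵢ/10))/T], T = 100 min.
Σ tᵢ·10^(Lᵢ/10) = 90·10^(83/10) + 10·10^(82/10) = 1.954e+10.
L_eq = 10·log₁₀(1.954e+10/100) = 82.91 dB(A).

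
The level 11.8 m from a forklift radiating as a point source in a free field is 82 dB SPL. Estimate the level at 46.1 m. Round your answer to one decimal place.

70.2 dB SPL

Spherical spreading from a point source gives a 20·log₁₀(r₂/r₁) drop.
L₂ = 82 − 20·log₁₀(46.1/11.8) = 82 − 11.836 = 70.16 dB SPL.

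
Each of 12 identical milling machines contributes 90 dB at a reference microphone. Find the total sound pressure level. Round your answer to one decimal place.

100.8 dB

With 12 equal, uncorrelated contributions the intensity is 12× that of one unit, giving a rise of 10·log₁₀ 12.
L_total = 90 + 10·log₁₀(12) = 90 + 10.792 = 100.79 dB.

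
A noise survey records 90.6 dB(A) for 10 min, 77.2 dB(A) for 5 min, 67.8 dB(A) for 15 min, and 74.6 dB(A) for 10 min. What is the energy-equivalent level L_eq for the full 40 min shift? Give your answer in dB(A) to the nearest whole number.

L_eq = 10·log₁₀[(1/T)·Σ tᵢ·10^(Lᵢ/10)] with T = 40 min.
Σ tᵢ·10^(Lᵢ/10) = 10·10^(90.6/10) + 5·10^(77.2/10) + 15·10^(67.8/10) + 10·10^(74.6/10) = 1.212e+10.
L_eq = 10·log₁₀(1.212e+10/40) = 84.82 dB(A).

85 dB(A)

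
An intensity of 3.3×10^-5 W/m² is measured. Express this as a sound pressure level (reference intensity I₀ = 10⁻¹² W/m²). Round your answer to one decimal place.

75.2 dB

Dividing by I₀ shifts the exponent by 12: I/I₀ = 3.3×10^7.
L = 10·(0.5185 + 7) = 75.19 dB.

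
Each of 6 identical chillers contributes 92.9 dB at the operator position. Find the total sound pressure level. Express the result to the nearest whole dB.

101 dB

L_total = L₁ + 10·log₁₀ N for N identical incoherent sources.
L_total = 92.9 + 10·log₁₀(6) = 92.9 + 7.782 = 100.68 dB.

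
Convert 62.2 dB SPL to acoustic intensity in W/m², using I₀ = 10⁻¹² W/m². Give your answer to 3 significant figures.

1.66e-06 W/m²

I = I₀·10^(L/10) = 10⁻¹² × 10^(62.2/10) = 10^(-5.780).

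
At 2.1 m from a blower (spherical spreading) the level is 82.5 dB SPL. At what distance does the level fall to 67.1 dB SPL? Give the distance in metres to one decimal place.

For a point source L₁ − L₂ = 20·log₁₀(r₂/r₁), so r₂ = r₁·10^((L₁−L₂)/20).
r₂ = 2.1·10^((82.5−67.1)/20) = 2.1·10^(15.4/20) = 12.37 m.

12.4 m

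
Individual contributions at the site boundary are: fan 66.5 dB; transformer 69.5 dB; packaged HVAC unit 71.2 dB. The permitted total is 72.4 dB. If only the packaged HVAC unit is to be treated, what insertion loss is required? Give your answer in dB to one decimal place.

5.2 dB

The untreated sources together contribute 10^(66.5/10) + 10^(69.5/10) = 1.338e+07, i.e. 71.26 dB.
The limit corresponds to 10^(72.4/10) = 1.738e+07; subtracting the fixed part leaves 3.999e+06 for the packaged HVAC unit, i.e. 66.02 dB.
So the packaged HVAC unit must be reduced from 71.2 to 66.02 dB: IL = 5.18 dB.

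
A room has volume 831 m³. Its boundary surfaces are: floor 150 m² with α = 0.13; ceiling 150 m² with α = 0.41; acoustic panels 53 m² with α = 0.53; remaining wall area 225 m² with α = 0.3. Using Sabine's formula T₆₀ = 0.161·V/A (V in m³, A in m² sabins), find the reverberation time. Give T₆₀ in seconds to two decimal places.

A = Σ Sᵢαᵢ = 150·0.13 + 150·0.41 + 53·0.53 + 225·0.3 = 176.59 m².
T₆₀ = 0.161·V/A = 0.161·831/176.59 = 0.758 s.

0.76 s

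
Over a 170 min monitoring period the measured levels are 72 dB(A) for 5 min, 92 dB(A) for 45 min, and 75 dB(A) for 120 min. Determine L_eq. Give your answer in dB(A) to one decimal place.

86.5 dB(A)

Weight each interval's intensity by its duration and average over T = 170 min:
Σ tᵢ·10^(Lᵢ/10) = 5·10^(72/10) + 45·10^(92/10) + 120·10^(75/10) = 7.519e+10.
L_eq = 10·log₁₀(7.519e+10/170) = 86.46 dB(A).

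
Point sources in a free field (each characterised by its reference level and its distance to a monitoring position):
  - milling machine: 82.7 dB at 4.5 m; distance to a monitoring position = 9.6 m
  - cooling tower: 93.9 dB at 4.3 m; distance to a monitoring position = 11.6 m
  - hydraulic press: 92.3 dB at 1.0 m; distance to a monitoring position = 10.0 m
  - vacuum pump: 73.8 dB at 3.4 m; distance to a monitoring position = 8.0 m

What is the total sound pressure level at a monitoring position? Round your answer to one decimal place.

86.0 dB

Apply inverse-square spreading to bring every level to the receiver, then sum 10^(L/10).
milling machine: 82.7 − 20·log₁₀(9.6/4.5) = 82.7 − 6.58 = 76.12 dB.
cooling tower: 93.9 − 20·log₁₀(11.6/4.3) = 93.9 − 8.62 = 85.28 dB.
hydraulic press: 92.3 − 20·log₁₀(10.0/1.0) = 92.3 − 20.00 = 72.30 dB.
vacuum pump: 73.8 − 20·log₁₀(8.0/3.4) = 73.8 − 7.43 = 66.37 dB.
Σ 10^(L/10) = 3.995e+08 → L_total = 10·log₁₀(3.995e+08) = 86.02 dB.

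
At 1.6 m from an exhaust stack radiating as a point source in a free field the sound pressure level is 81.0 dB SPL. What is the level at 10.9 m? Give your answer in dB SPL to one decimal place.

Spherical spreading from a point source gives a 20·log₁₀(r₂/r₁) drop.
L₂ = 81.0 − 20·log₁₀(10.9/1.6) = 81.0 − 16.666 = 64.33 dB SPL.

64.3 dB SPL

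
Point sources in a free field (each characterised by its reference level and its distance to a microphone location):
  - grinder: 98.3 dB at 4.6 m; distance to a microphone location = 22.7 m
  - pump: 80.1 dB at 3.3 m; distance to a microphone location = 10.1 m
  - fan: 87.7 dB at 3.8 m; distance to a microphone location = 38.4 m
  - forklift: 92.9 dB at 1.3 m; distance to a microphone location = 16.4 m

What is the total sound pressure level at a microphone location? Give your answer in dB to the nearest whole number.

85 dB

Propagate each source to the receiver with L = L_ref − 20·log₁₀(r/r_ref), then add intensities.
grinder: 98.3 − 20·log₁₀(22.7/4.6) = 98.3 − 13.87 = 84.43 dB.
pump: 80.1 − 20·log₁₀(10.1/3.3) = 80.1 − 9.72 = 70.38 dB.
fan: 87.7 − 20·log₁₀(38.4/3.8) = 87.7 − 20.09 = 67.61 dB.
forklift: 92.9 − 20·log₁₀(16.4/1.3) = 92.9 − 22.02 = 70.88 dB.
Σ 10^(L/10) = 3.066e+08 → L_total = 10·log₁₀(3.066e+08) = 84.87 dB.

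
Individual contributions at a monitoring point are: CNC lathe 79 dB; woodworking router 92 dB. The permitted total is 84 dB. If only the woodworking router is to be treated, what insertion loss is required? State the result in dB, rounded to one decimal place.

The untreated sources together contribute 10^(79/10) = 7.943e+07, i.e. 79.00 dB.
The limit corresponds to 10^(84/10) = 2.512e+08; subtracting the fixed part leaves 1.718e+08 for the woodworking router, i.e. 82.35 dB.
Required insertion loss = 92 − 82.35 = 9.65 dB.

9.7 dB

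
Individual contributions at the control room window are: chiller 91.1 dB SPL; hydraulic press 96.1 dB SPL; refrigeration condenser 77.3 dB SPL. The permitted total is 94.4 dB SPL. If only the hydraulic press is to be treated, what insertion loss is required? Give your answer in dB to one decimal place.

Everything except the hydraulic press sums to 10^(91.1/10) + 10^(77.3/10) = 1.342e+09 in linear terms, 91.28 dB SPL.
To meet 94.4 dB SPL overall, the treated hydraulic press may contribute at most 10^(94.4/10) − 1.342e+09 = 1.412e+09, i.e. 91.50 dB SPL.
So the hydraulic press must be reduced from 96.1 to 91.50 dB SPL: IL = 4.60 dB.

4.6 dB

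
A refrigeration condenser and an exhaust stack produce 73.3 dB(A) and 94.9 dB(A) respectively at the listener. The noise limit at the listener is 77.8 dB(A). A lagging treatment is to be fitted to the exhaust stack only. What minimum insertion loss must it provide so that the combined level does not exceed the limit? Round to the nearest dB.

Everything except the exhaust stack sums to 10^(73.3/10) = 2.138e+07 in linear terms, 73.30 dB(A).
The limit corresponds to 10^(77.8/10) = 6.026e+07; subtracting the fixed part leaves 3.888e+07 for the exhaust stack, i.e. 75.90 dB(A).
Required insertion loss = 94.9 − 75.90 = 19.00 dB.

19 dB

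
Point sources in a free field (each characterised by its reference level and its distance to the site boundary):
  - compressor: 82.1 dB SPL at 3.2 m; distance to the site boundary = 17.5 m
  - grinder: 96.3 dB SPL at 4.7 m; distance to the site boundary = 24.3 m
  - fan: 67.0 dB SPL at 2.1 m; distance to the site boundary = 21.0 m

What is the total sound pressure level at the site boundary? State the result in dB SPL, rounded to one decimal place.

82.2 dB SPL

First find each source's level at the receiver (point-source: −20·log₁₀(r/r_ref)), then combine on an intensity basis.
compressor: 82.1 − 20·log₁₀(17.5/3.2) = 82.1 − 14.76 = 67.34 dB SPL.
grinder: 96.3 − 20·log₁₀(24.3/4.7) = 96.3 − 14.27 = 82.03 dB SPL.
fan: 67.0 − 20·log₁₀(21.0/2.1) = 67.0 − 20.00 = 47.00 dB SPL.
Σ 10^(L/10) = 1.651e+08 → L_total = 10·log₁₀(1.651e+08) = 82.18 dB SPL.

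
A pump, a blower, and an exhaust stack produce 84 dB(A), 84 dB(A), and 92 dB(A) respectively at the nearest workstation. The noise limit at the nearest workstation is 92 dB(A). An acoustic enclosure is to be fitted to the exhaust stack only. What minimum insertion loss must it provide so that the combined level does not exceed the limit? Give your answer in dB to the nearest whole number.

Everything except the exhaust stack sums to 10^(84/10) + 10^(84/10) = 5.024e+08 in linear terms, 87.01 dB(A).
The limit corresponds to 10^(92/10) = 1.585e+09; subtracting the fixed part leaves 1.083e+09 for the exhaust stack, i.e. 90.34 dB(A).
Required insertion loss = 92 − 90.34 = 1.66 dB.

2 dB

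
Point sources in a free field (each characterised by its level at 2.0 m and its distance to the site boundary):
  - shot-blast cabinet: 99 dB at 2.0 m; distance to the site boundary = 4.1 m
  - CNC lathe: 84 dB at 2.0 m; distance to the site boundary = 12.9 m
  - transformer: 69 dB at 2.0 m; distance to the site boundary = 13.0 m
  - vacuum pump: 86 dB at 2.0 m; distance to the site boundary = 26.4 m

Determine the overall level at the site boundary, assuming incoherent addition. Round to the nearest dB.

93 dB

Apply inverse-square spreading to bring every level to the receiver, then sum 10^(L/10).
shot-blast cabinet: 99 − 20·log₁₀(4.1/2.0) = 99 − 6.24 = 92.76 dB.
CNC lathe: 84 − 20·log₁₀(12.9/2.0) = 84 − 16.19 = 67.81 dB.
transformer: 69 − 20·log₁₀(13.0/2.0) = 69 − 16.26 = 52.74 dB.
vacuum pump: 86 − 20·log₁₀(26.4/2.0) = 86 − 22.41 = 63.59 dB.
Σ 10^(L/10) = 1.899e+09 → L_total = 10·log₁₀(1.899e+09) = 92.78 dB.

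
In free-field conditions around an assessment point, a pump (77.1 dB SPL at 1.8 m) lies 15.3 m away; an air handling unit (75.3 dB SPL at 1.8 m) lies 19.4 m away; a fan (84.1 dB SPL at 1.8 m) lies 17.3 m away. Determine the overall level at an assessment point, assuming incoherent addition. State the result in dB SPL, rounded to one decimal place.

65.8 dB SPL

Propagate each source to the receiver with L = L_ref − 20·log₁₀(r/r_ref), then add intensities.
pump: 77.1 − 20·log₁₀(15.3/1.8) = 77.1 − 18.59 = 58.51 dB SPL.
air handling unit: 75.3 − 20·log₁₀(19.4/1.8) = 75.3 − 20.65 = 54.65 dB SPL.
fan: 84.1 − 20·log₁₀(17.3/1.8) = 84.1 − 19.66 = 64.44 dB SPL.
Σ 10^(L/10) = 3.784e+06 → L_total = 10·log₁₀(3.784e+06) = 65.78 dB SPL.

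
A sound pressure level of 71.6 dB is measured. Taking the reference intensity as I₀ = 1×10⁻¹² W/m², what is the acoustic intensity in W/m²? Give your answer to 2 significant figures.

1.4e-05 W/m²

I/I₀ = 10^(71.6/10) = 1.445e+07, so I = 1.445e+07 × 10⁻¹² W/m².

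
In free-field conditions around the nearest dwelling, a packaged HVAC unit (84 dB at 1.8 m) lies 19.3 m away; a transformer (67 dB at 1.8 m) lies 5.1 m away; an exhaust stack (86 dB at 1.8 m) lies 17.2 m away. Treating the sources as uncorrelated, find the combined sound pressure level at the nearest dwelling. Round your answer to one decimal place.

68.6 dB

Propagate each source to the receiver with L = L_ref − 20·log₁₀(r/r_ref), then add intensities.
packaged HVAC unit: 84 − 20·log₁₀(19.3/1.8) = 84 − 20.61 = 63.39 dB.
transformer: 67 − 20·log₁₀(5.1/1.8) = 67 − 9.05 = 57.95 dB.
exhaust stack: 86 − 20·log₁₀(17.2/1.8) = 86 − 19.61 = 66.39 dB.
Σ 10^(L/10) = 7.169e+06 → L_total = 10·log₁₀(7.169e+06) = 68.55 dB.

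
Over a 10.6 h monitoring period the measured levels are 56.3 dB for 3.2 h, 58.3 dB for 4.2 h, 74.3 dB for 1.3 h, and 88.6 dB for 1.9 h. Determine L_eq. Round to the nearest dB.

L_eq = 10·log₁₀[(1/T)·Σ tᵢ·10^(Lᵢ/10)] with T = 10.6 h.
Σ tᵢ·10^(Lᵢ/10) = 3.2·10^(56.3/10) + 4.2·10^(58.3/10) + 1.3·10^(74.3/10) + 1.9·10^(88.6/10) = 1.416e+09.
L_eq = 10·log₁₀(1.416e+09/10.6) = 81.26 dB.

81 dB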